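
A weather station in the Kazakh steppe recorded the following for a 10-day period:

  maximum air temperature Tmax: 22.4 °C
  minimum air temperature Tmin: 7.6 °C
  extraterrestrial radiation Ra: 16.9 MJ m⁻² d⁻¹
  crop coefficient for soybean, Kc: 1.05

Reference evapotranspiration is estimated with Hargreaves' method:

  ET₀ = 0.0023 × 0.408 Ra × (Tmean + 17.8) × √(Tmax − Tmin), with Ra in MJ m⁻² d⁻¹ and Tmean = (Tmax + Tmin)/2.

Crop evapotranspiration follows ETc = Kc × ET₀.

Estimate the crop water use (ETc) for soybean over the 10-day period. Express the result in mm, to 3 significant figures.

Tmean = (22.4 + 7.6)/2 = 15.00 °C
0.408 Ra = 0.408 × 16.9 = 6.8952 mm/d equivalent
ET₀ = 0.0023 × 6.8952 × (15.00 + 17.8) × √14.8 = 0.0023 × 6.8952 × 32.80 × 3.8471 = 2.0012 mm/d
ETc = Kc × ET₀ = 1.05 × 2.0012 = 2.1013 mm/d
Over 10 days: 2.1013 × 10 = 21.013 mm

21.0 mm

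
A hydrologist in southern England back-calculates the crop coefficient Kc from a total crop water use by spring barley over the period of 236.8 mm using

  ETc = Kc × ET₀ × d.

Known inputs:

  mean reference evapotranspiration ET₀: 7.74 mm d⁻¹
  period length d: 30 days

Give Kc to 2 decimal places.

ETc = Kc × ET₀ × d  ⇒  Kc = ETc / (ET₀ × d)
Kc = 236.8 / (7.74 × 30) = 236.8 / 232.20 = 1.0198

1.02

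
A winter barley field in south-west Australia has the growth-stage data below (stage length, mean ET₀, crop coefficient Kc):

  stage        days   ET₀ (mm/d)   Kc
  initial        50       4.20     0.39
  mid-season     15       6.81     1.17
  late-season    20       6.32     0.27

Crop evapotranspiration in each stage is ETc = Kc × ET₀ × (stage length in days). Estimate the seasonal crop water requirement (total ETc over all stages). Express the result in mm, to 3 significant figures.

initial: 0.39 × 4.20 × 50 = 81.90 mm
mid-season: 1.17 × 6.81 × 15 = 119.52 mm
late-season: 0.27 × 6.32 × 20 = 34.13 mm
Seasonal total = 235.55 mm

236 mm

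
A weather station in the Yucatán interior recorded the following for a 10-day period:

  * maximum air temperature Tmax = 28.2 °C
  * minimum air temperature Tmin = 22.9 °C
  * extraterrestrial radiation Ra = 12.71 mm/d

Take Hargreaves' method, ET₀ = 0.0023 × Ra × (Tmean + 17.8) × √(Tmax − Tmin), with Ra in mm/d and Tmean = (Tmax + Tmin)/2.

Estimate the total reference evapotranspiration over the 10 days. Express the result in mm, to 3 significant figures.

29.2 mm

Tmean = (28.2 + 22.9)/2 = 25.55 °C
ET₀ = 0.0023 × 12.71 × (25.55 + 17.8) × √5.3 = 0.0023 × 12.71 × 43.35 × 2.3022 = 2.9175 mm/d
Over 10 days: 2.9175 × 10 = 29.175 mm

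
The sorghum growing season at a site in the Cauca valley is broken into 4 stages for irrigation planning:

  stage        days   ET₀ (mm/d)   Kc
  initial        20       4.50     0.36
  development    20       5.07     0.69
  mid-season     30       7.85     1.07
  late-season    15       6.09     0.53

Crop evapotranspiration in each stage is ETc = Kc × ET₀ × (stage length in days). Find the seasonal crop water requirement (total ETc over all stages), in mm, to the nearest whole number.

initial: 0.36 × 4.50 × 20 = 32.40 mm
development: 0.69 × 5.07 × 20 = 69.97 mm
mid-season: 1.07 × 7.85 × 30 = 251.99 mm
late-season: 0.53 × 6.09 × 15 = 48.42 mm
Seasonal total = 402.78 mm

403 mm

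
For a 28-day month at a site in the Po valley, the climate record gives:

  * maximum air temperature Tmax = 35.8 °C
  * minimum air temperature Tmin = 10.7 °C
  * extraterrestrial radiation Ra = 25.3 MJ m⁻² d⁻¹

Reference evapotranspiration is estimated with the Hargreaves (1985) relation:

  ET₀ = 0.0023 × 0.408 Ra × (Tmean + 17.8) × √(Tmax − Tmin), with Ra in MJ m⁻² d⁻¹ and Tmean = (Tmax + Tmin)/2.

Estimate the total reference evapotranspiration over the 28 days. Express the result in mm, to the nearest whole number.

Tmean = (35.8 + 10.7)/2 = 23.25 °C
0.408 Ra = 0.408 × 25.3 = 10.3224 mm/d equivalent
ET₀ = 0.0023 × 10.3224 × (23.25 + 17.8) × √25.1 = 0.0023 × 10.3224 × 41.05 × 5.0100 = 4.8827 mm/d
Over 28 days: 4.8827 × 28 = 136.716 mm

137 mm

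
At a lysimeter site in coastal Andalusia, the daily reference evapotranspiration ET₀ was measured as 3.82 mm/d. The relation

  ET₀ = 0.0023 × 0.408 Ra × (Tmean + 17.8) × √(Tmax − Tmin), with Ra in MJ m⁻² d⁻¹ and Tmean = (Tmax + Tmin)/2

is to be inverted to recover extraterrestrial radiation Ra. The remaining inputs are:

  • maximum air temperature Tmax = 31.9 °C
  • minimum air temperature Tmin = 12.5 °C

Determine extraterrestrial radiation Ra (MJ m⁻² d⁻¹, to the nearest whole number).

Tmean = (31.9+12.5)/2 = 22.20 °C; ΔT = 19.4
Ra = ET₀ / [0.0023 × 0.408 × (Tmean+17.8) × √ΔT]
   = 3.82 / (0.0023 × 0.408 × 40.00 × 4.4045) = 23.106 MJ m⁻² d⁻¹

23 MJ m⁻² d⁻¹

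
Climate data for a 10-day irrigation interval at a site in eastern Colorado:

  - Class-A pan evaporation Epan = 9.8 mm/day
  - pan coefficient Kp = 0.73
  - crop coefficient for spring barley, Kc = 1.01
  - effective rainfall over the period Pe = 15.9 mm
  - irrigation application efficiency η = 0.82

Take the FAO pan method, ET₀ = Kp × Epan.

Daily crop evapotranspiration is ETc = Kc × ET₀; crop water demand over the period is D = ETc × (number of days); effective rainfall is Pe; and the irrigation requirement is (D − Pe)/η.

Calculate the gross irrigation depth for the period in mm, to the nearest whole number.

69 mm

ET₀ = 0.73 × 9.8 = 7.1540 mm/d
ETc = Kc × ET₀ = 1.01 × 7.1540 = 7.2255 mm/d
Crop demand D = ETc × 10 d = 7.2255 × 10 = 72.255 mm
D − Pe = 72.255 − 15.9 = 56.355 mm
Gross irrigation = 56.355 / 0.82 = 68.726 mm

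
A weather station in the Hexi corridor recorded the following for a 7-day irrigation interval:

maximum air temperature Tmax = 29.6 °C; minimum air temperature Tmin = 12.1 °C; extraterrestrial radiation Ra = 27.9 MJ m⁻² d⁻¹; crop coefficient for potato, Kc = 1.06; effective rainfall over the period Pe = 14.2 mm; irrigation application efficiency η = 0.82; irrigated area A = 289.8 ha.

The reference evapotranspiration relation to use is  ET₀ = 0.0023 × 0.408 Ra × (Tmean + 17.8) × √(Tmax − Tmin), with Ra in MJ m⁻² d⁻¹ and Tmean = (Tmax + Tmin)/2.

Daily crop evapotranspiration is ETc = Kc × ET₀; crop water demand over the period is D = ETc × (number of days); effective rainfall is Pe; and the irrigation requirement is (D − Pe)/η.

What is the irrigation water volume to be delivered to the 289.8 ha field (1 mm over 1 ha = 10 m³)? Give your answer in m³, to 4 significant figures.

60820 m³

Tmean = (29.6 + 12.1)/2 = 20.85 °C
0.408 Ra = 0.408 × 27.9 = 11.3832 mm/d equivalent
ET₀ = 0.0023 × 11.3832 × (20.85 + 17.8) × √17.5 = 0.0023 × 11.3832 × 38.65 × 4.1833 = 4.2331 mm/d
ETc = Kc × ET₀ = 1.06 × 4.2331 = 4.4871 mm/d
Crop demand D = ETc × 7 d = 4.4871 × 7 = 31.410 mm
D − Pe = 31.410 − 14.2 = 17.210 mm
Gross irrigation = 17.210 / 0.82 = 20.988 mm
Volume = 20.988 mm × 289.8 ha × 10 = 60823.2 m³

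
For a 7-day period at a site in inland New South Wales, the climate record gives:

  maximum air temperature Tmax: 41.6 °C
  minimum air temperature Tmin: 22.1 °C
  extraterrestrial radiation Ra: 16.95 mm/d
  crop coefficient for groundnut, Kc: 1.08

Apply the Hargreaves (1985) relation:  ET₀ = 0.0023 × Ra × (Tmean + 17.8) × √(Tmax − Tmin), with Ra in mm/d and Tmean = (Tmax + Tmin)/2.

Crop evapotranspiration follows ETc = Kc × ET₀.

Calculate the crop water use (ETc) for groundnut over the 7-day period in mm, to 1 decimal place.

Tmean = (41.6 + 22.1)/2 = 31.85 °C
ET₀ = 0.0023 × 16.95 × (31.85 + 17.8) × √19.5 = 0.0023 × 16.95 × 49.65 × 4.4159 = 8.5474 mm/d
ETc = Kc × ET₀ = 1.08 × 8.5474 = 9.2312 mm/d
Over 7 days: 9.2312 × 7 = 64.618 mm

64.6 mm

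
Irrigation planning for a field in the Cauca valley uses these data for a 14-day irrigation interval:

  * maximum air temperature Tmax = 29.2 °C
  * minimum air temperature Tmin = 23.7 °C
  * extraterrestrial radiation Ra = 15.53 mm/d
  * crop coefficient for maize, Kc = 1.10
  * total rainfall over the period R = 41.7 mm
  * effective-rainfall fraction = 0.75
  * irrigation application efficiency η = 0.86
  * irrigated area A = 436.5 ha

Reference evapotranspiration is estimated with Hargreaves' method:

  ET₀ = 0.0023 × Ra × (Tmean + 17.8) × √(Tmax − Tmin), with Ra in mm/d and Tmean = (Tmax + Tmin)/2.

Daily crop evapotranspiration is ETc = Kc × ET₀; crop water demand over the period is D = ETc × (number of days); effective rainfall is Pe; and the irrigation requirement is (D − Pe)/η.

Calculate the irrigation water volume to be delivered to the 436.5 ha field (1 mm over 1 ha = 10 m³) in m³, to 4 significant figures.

131000 m³

Tmean = (29.2 + 23.7)/2 = 26.45 °C
ET₀ = 0.0023 × 15.53 × (26.45 + 17.8) × √5.5 = 0.0023 × 15.53 × 44.25 × 2.3452 = 3.7067 mm/d
ETc = Kc × ET₀ = 1.10 × 3.7067 = 4.0774 mm/d
Crop demand D = ETc × 14 d = 4.0774 × 14 = 57.084 mm
Pe = 0.75 × 41.7 = 31.275 mm
D − Pe = 57.084 − 31.275 = 25.809 mm
Gross irrigation = 25.809 / 0.86 = 30.010 mm
Volume = 30.010 mm × 436.5 ha × 10 = 130993.7 m³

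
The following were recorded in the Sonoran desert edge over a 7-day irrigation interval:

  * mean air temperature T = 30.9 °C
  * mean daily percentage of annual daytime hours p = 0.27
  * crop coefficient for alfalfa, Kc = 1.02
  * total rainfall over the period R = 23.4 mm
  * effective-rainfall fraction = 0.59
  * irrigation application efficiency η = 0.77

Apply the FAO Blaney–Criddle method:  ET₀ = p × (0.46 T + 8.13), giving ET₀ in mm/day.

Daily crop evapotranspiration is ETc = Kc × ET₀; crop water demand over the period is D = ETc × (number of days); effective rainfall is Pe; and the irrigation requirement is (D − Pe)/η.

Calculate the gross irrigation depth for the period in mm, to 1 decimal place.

38.0 mm

ET₀ = 0.27 × (0.46 × 30.9 + 8.13) = 0.27 × 22.344 = 6.0329 mm/d
ETc = Kc × ET₀ = 1.02 × 6.0329 = 6.1536 mm/d
Crop demand D = ETc × 7 d = 6.1536 × 7 = 43.075 mm
Pe = 0.59 × 23.4 = 13.806 mm
D − Pe = 43.075 − 13.806 = 29.269 mm
Gross irrigation = 29.269 / 0.77 = 38.012 mm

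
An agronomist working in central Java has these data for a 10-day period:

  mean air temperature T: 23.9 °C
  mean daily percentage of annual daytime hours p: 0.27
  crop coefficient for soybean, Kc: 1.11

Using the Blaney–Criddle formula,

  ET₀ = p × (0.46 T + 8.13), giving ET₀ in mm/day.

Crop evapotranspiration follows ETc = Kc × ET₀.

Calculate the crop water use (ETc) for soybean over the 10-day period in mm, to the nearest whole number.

ET₀ = 0.27 × (0.46 × 23.9 + 8.13) = 0.27 × 19.124 = 5.1635 mm/d
ETc = Kc × ET₀ = 1.11 × 5.1635 = 5.7315 mm/d
Over 10 days: 5.7315 × 10 = 57.315 mm

57 mm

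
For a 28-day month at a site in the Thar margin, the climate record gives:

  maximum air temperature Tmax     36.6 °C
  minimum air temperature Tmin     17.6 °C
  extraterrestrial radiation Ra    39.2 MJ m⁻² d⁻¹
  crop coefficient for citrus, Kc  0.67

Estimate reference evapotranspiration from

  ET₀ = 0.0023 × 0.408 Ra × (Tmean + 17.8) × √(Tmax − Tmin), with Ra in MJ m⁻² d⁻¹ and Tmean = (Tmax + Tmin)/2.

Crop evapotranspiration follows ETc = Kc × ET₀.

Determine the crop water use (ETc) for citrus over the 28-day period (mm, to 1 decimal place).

Tmean = (36.6 + 17.6)/2 = 27.10 °C
0.408 Ra = 0.408 × 39.2 = 15.9936 mm/d equivalent
ET₀ = 0.0023 × 15.9936 × (27.10 + 17.8) × √19.0 = 0.0023 × 15.9936 × 44.90 × 4.3589 = 7.1994 mm/d
ETc = Kc × ET₀ = 0.67 × 7.1994 = 4.8236 mm/d
Over 28 days: 4.8236 × 28 = 135.061 mm

135.1 mm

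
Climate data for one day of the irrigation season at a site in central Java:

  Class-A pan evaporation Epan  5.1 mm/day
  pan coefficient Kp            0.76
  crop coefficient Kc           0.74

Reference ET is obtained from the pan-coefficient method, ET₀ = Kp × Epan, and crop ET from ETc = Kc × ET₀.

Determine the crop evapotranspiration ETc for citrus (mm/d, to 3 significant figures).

ET₀ = 0.76 × 5.1 = 3.8760 mm/d
ETc = Kc × ET₀ = 0.74 × 3.8760 = 2.8682 mm/d

2.87 mm/d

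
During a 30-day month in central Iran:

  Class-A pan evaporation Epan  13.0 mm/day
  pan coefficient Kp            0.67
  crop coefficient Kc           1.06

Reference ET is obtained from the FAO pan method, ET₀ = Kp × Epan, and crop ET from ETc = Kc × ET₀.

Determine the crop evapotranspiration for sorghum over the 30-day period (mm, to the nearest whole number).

277 mm

ET₀ = 0.67 × 13.0 = 8.7100 mm/d
ETc = Kc × ET₀ = 1.06 × 8.7100 = 9.2326 mm/d
Over 30 days: 9.2326 × 30 = 276.978 mm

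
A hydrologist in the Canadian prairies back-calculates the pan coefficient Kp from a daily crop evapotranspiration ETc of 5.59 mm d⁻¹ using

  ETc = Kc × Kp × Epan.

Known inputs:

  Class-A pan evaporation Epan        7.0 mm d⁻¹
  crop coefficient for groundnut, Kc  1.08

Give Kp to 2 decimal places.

ETc = Kc × Kp × Epan  ⇒  Kp = ETc / (Kc × Epan)
Kp = 5.59 / (1.08 × 7.0) = 5.59 / 7.560 = 0.7394

0.74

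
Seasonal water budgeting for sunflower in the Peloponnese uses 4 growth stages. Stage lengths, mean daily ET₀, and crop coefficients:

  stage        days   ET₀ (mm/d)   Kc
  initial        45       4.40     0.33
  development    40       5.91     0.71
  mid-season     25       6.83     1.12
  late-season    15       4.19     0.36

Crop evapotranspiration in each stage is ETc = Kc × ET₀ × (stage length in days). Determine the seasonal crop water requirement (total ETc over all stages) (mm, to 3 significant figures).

initial: 0.33 × 4.40 × 45 = 65.34 mm
development: 0.71 × 5.91 × 40 = 167.84 mm
mid-season: 1.12 × 6.83 × 25 = 191.24 mm
late-season: 0.36 × 4.19 × 15 = 22.63 mm
Seasonal total = 447.05 mm

447 mm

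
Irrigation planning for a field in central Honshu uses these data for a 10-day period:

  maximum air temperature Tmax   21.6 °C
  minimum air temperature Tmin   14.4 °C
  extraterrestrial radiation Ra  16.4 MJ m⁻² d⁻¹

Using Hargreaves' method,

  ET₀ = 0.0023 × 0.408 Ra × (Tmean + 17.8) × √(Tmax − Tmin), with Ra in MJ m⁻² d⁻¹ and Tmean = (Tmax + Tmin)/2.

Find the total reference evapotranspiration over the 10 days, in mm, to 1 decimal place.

14.8 mm

Tmean = (21.6 + 14.4)/2 = 18.00 °C
0.408 Ra = 0.408 × 16.4 = 6.6912 mm/d equivalent
ET₀ = 0.0023 × 6.6912 × (18.00 + 17.8) × √7.2 = 0.0023 × 6.6912 × 35.80 × 2.6833 = 1.4784 mm/d
Over 10 days: 1.4784 × 10 = 14.784 mm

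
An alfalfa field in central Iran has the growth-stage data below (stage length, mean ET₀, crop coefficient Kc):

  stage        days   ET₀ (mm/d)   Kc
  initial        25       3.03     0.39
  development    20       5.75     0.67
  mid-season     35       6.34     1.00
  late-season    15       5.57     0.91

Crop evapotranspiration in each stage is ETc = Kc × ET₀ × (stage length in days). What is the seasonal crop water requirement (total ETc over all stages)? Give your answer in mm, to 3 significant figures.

405 mm

initial: 0.39 × 3.03 × 25 = 29.54 mm
development: 0.67 × 5.75 × 20 = 77.05 mm
mid-season: 1.00 × 6.34 × 35 = 221.90 mm
late-season: 0.91 × 5.57 × 15 = 76.03 mm
Seasonal total = 404.52 mm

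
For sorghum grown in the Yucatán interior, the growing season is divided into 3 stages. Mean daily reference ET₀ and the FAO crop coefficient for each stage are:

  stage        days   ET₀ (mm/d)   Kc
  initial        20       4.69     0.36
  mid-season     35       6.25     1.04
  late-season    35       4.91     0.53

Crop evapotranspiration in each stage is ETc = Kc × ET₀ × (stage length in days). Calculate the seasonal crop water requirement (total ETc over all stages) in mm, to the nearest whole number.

352 mm

initial: 0.36 × 4.69 × 20 = 33.77 mm
mid-season: 1.04 × 6.25 × 35 = 227.50 mm
late-season: 0.53 × 4.91 × 35 = 91.08 mm
Seasonal total = 352.35 mm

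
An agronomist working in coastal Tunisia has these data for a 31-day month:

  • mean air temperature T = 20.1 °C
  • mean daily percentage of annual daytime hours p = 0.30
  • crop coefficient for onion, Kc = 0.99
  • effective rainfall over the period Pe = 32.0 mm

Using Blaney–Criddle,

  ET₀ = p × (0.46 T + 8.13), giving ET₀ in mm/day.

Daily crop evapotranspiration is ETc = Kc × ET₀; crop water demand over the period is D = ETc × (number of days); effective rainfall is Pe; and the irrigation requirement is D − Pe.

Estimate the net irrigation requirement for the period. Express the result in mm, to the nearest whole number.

ET₀ = 0.30 × (0.46 × 20.1 + 8.13) = 0.30 × 17.376 = 5.2128 mm/d
ETc = Kc × ET₀ = 0.99 × 5.2128 = 5.1607 mm/d
Crop demand D = ETc × 31 d = 5.1607 × 31 = 159.982 mm
D − Pe = 159.982 − 32.0 = 127.982 mm

128 mm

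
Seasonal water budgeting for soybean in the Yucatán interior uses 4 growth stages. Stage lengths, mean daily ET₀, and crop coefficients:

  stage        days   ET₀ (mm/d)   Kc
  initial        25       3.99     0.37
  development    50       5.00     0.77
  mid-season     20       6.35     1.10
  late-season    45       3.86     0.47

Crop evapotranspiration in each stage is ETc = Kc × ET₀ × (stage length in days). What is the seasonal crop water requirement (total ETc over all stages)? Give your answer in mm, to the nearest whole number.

451 mm

initial: 0.37 × 3.99 × 25 = 36.91 mm
development: 0.77 × 5.00 × 50 = 192.50 mm
mid-season: 1.10 × 6.35 × 20 = 139.70 mm
late-season: 0.47 × 3.86 × 45 = 81.64 mm
Seasonal total = 450.75 mm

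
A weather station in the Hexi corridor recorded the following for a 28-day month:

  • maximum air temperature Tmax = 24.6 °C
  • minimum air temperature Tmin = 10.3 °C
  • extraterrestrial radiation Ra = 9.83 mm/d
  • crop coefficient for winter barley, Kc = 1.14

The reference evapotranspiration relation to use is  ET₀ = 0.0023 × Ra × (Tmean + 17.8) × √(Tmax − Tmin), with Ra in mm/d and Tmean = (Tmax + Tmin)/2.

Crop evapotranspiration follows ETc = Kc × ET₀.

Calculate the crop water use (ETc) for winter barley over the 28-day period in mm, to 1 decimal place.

96.2 mm

Tmean = (24.6 + 10.3)/2 = 17.45 °C
ET₀ = 0.0023 × 9.83 × (17.45 + 17.8) × √14.3 = 0.0023 × 9.83 × 35.25 × 3.7815 = 3.0137 mm/d
ETc = Kc × ET₀ = 1.14 × 3.0137 = 3.4356 mm/d
Over 28 days: 3.4356 × 28 = 96.197 mm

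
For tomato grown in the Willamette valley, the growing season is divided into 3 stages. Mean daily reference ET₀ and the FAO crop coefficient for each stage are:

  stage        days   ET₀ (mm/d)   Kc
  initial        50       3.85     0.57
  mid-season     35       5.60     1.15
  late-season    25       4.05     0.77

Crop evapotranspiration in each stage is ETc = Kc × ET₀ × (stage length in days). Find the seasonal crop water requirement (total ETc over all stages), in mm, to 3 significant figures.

initial: 0.57 × 3.85 × 50 = 109.73 mm
mid-season: 1.15 × 5.60 × 35 = 225.40 mm
late-season: 0.77 × 4.05 × 25 = 77.96 mm
Seasonal total = 413.09 mm

413 mm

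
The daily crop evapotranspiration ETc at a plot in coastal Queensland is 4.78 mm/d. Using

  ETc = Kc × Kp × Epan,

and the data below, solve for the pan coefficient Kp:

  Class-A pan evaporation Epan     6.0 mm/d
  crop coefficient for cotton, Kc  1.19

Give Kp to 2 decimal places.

ETc = Kc × Kp × Epan  ⇒  Kp = ETc / (Kc × Epan)
Kp = 4.78 / (1.19 × 6.0) = 4.78 / 7.140 = 0.6695

0.67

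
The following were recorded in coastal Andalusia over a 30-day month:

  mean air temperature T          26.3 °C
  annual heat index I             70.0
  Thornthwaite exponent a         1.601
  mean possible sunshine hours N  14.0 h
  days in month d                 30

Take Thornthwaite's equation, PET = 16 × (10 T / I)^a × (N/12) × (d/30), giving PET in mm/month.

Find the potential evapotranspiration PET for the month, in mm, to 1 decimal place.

10T/I = 10 × 26.3 / 70.0 = 3.7571
(10T/I)^a = 3.7571^1.601 = 8.3241
Uncorrected PET = 16 × 8.3241 = 133.186 mm
Correction = (N/12)(d/30) = (14.0/12)(30/30) = 1.1667
PET = 133.186 × 1.1667 = 155.388 mm/month

155.4 mm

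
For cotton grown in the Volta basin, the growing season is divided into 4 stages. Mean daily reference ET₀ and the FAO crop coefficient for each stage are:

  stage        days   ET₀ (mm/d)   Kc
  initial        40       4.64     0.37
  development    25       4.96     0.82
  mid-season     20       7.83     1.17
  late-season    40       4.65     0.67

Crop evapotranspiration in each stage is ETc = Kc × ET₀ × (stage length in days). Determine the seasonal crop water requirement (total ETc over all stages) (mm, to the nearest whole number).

478 mm

initial: 0.37 × 4.64 × 40 = 68.67 mm
development: 0.82 × 4.96 × 25 = 101.68 mm
mid-season: 1.17 × 7.83 × 20 = 183.22 mm
late-season: 0.67 × 4.65 × 40 = 124.62 mm
Seasonal total = 478.19 mm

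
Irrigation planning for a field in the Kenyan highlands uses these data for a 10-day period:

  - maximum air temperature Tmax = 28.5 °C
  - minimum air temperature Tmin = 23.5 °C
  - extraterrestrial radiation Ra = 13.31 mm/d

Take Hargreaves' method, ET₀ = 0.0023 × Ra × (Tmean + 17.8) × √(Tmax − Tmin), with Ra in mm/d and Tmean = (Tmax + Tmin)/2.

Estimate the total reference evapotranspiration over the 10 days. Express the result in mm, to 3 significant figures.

30.0 mm

Tmean = (28.5 + 23.5)/2 = 26.00 °C
ET₀ = 0.0023 × 13.31 × (26.00 + 17.8) × √5.0 = 0.0023 × 13.31 × 43.80 × 2.2361 = 2.9983 mm/d
Over 10 days: 2.9983 × 10 = 29.983 mm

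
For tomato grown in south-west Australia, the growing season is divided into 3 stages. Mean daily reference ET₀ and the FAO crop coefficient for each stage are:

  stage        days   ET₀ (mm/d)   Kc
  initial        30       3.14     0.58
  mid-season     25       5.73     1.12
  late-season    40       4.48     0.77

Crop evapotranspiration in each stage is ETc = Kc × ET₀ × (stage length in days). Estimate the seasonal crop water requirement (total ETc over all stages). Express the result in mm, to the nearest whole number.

353 mm

initial: 0.58 × 3.14 × 30 = 54.64 mm
mid-season: 1.12 × 5.73 × 25 = 160.44 mm
late-season: 0.77 × 4.48 × 40 = 137.98 mm
Seasonal total = 353.06 mm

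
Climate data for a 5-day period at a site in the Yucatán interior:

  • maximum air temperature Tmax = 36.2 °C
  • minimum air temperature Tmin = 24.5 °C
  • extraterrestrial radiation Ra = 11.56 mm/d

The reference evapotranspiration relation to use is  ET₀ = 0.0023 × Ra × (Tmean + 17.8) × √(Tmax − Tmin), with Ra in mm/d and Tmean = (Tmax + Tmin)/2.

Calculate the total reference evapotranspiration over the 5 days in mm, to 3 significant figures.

21.9 mm

Tmean = (36.2 + 24.5)/2 = 30.35 °C
ET₀ = 0.0023 × 11.56 × (30.35 + 17.8) × √11.7 = 0.0023 × 11.56 × 48.15 × 3.4205 = 4.3790 mm/d
Over 5 days: 4.3790 × 5 = 21.895 mm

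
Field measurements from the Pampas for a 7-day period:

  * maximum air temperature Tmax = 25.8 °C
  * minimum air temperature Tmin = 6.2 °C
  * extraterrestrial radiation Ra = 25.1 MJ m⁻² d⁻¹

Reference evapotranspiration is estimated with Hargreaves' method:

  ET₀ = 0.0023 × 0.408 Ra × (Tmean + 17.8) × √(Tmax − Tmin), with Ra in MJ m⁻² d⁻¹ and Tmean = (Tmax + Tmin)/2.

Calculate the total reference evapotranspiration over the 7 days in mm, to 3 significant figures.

Tmean = (25.8 + 6.2)/2 = 16.00 °C
0.408 Ra = 0.408 × 25.1 = 10.2408 mm/d equivalent
ET₀ = 0.0023 × 10.2408 × (16.00 + 17.8) × √19.6 = 0.0023 × 10.2408 × 33.80 × 4.4272 = 3.5246 mm/d
Over 7 days: 3.5246 × 7 = 24.672 mm

24.7 mm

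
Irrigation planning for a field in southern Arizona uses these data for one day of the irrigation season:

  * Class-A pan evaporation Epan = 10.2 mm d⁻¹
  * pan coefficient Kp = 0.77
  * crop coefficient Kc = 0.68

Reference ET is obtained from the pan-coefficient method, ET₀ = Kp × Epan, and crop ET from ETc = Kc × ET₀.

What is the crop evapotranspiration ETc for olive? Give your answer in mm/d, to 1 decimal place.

5.3 mm/d

ET₀ = 0.77 × 10.2 = 7.8540 mm/d
ETc = Kc × ET₀ = 0.68 × 7.8540 = 5.3407 mm/d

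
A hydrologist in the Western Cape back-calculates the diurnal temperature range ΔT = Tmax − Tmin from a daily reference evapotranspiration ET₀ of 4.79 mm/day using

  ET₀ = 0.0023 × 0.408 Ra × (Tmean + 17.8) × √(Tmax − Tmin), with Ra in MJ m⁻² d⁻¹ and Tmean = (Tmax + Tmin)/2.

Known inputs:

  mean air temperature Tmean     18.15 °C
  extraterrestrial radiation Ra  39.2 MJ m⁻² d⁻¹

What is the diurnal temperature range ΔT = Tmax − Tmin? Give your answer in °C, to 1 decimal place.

13.1 °C

√ΔT = ET₀ / [0.0023 × 0.408 × Ra × (Tmean+17.8)] = 4.79 / (0.0023 × 15.9936 × 35.95) = 3.6221
ΔT = 3.6221² = 13.120 °C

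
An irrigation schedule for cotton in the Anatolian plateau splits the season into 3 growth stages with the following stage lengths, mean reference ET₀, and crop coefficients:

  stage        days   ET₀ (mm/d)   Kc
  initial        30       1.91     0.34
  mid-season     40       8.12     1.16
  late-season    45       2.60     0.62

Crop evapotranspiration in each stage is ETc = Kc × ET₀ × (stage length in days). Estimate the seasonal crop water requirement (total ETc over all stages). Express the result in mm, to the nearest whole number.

469 mm

initial: 0.34 × 1.91 × 30 = 19.48 mm
mid-season: 1.16 × 8.12 × 40 = 376.77 mm
late-season: 0.62 × 2.60 × 45 = 72.54 mm
Seasonal total = 468.79 mm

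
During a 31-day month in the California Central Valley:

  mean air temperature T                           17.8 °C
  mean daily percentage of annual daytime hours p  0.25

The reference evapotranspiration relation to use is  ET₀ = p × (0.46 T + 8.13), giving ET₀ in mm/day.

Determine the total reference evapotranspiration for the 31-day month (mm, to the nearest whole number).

126 mm

ET₀ = 0.25 × (0.46 × 17.8 + 8.13) = 0.25 × 16.318 = 4.0795 mm/d
Monthly total = 4.0795 × 31 = 126.465 mm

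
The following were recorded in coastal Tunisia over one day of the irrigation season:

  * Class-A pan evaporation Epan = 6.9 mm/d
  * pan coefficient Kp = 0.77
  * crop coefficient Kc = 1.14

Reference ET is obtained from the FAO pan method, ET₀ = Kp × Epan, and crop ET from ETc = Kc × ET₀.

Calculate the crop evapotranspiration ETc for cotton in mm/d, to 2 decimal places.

6.06 mm/d

ET₀ = 0.77 × 6.9 = 5.3130 mm/d
ETc = Kc × ET₀ = 1.14 × 5.3130 = 6.0568 mm/d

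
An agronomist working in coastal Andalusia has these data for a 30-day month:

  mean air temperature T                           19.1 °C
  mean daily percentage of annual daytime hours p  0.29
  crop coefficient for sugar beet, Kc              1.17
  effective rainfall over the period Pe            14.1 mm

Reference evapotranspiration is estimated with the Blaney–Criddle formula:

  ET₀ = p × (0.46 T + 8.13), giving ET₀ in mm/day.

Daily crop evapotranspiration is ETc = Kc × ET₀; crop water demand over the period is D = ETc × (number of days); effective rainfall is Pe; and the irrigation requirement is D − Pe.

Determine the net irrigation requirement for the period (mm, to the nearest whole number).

158 mm

ET₀ = 0.29 × (0.46 × 19.1 + 8.13) = 0.29 × 16.916 = 4.9056 mm/d
ETc = Kc × ET₀ = 1.17 × 4.9056 = 5.7396 mm/d
Crop demand D = ETc × 30 d = 5.7396 × 30 = 172.188 mm
D − Pe = 172.188 − 14.1 = 158.088 mm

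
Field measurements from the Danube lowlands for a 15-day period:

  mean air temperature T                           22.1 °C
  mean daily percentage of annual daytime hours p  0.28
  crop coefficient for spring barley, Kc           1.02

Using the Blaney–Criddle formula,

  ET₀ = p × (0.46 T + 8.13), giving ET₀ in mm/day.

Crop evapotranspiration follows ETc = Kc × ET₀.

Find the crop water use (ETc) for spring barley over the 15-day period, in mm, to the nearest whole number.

78 mm

ET₀ = 0.28 × (0.46 × 22.1 + 8.13) = 0.28 × 18.296 = 5.1229 mm/d
ETc = Kc × ET₀ = 1.02 × 5.1229 = 5.2254 mm/d
Over 15 days: 5.2254 × 15 = 78.381 mm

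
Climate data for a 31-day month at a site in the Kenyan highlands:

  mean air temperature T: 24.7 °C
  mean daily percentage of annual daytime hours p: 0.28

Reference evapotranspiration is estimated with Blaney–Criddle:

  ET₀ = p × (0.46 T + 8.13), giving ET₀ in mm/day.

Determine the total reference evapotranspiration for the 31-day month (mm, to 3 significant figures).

ET₀ = 0.28 × (0.46 × 24.7 + 8.13) = 0.28 × 19.492 = 5.4578 mm/d
Monthly total = 5.4578 × 31 = 169.192 mm

169 mm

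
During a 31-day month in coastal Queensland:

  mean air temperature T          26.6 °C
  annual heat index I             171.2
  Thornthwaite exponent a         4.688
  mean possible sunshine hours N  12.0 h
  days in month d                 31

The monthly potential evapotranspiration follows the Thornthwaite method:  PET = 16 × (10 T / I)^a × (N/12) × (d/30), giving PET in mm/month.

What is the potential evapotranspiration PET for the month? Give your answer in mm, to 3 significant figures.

10T/I = 10 × 26.6 / 171.2 = 1.5537
(10T/I)^a = 1.5537^4.688 = 7.8909
Uncorrected PET = 16 × 7.8909 = 126.254 mm
Correction = (N/12)(d/30) = (12.0/12)(31/30) = 1.0333
PET = 126.254 × 1.0333 = 130.458 mm/month

130 mm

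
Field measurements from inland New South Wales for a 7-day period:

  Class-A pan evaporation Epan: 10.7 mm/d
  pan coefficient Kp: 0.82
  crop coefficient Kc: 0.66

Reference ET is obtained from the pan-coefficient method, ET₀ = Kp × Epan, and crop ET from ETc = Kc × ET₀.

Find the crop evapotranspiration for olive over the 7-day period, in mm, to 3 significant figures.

ET₀ = 0.82 × 10.7 = 8.7740 mm/d
ETc = Kc × ET₀ = 0.66 × 8.7740 = 5.7908 mm/d
Over 7 days: 5.7908 × 7 = 40.536 mm

40.5 mm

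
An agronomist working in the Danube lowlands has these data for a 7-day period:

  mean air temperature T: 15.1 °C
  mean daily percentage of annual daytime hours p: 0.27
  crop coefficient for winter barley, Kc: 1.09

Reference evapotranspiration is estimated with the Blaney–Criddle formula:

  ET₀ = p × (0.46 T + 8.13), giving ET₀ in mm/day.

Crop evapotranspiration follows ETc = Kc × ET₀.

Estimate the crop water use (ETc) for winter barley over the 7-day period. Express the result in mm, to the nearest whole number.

ET₀ = 0.27 × (0.46 × 15.1 + 8.13) = 0.27 × 15.076 = 4.0705 mm/d
ETc = Kc × ET₀ = 1.09 × 4.0705 = 4.4368 mm/d
Over 7 days: 4.4368 × 7 = 31.058 mm

31 mm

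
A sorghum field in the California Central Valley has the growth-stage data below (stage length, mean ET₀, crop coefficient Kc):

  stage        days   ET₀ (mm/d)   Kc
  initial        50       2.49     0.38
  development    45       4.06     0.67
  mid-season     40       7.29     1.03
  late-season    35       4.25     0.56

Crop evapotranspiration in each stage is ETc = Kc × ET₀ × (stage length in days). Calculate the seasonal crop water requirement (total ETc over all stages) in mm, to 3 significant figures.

initial: 0.38 × 2.49 × 50 = 47.31 mm
development: 0.67 × 4.06 × 45 = 122.41 mm
mid-season: 1.03 × 7.29 × 40 = 300.35 mm
late-season: 0.56 × 4.25 × 35 = 83.30 mm
Seasonal total = 553.37 mm

553 mm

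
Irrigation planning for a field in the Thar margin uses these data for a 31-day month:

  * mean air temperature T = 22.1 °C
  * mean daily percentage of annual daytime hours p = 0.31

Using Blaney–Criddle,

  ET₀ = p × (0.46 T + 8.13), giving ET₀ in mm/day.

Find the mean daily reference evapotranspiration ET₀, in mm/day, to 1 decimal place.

5.7 mm/day

ET₀ = 0.31 × (0.46 × 22.1 + 8.13) = 0.31 × 18.296 = 5.6718 mm/d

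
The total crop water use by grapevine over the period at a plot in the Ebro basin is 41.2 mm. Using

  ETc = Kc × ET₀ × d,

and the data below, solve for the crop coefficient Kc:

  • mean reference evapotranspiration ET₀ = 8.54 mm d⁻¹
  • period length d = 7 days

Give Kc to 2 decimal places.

ETc = Kc × ET₀ × d  ⇒  Kc = ETc / (ET₀ × d)
Kc = 41.2 / (8.54 × 7) = 41.2 / 59.78 = 0.6892

0.69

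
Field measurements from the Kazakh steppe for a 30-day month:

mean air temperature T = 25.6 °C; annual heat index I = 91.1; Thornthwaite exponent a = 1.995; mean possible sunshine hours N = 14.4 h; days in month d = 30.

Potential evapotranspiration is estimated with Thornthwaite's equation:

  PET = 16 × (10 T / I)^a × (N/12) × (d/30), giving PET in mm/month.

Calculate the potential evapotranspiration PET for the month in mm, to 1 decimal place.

10T/I = 10 × 25.6 / 91.1 = 2.8101
(10T/I)^a = 2.8101^1.995 = 7.8560
Uncorrected PET = 16 × 7.8560 = 125.696 mm
Correction = (N/12)(d/30) = (14.4/12)(30/30) = 1.2000
PET = 125.696 × 1.2000 = 150.835 mm/month

150.8 mm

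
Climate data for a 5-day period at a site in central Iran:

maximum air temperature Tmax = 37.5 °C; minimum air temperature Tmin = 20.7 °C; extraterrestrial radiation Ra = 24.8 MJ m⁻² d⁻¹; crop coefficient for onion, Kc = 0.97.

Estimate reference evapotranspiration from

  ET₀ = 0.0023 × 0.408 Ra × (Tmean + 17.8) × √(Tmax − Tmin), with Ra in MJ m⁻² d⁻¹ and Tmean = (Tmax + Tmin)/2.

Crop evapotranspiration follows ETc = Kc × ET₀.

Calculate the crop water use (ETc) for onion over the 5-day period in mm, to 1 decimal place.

21.7 mm

Tmean = (37.5 + 20.7)/2 = 29.10 °C
0.408 Ra = 0.408 × 24.8 = 10.1184 mm/d equivalent
ET₀ = 0.0023 × 10.1184 × (29.10 + 17.8) × √16.8 = 0.0023 × 10.1184 × 46.90 × 4.0988 = 4.4737 mm/d
ETc = Kc × ET₀ = 0.97 × 4.4737 = 4.3395 mm/d
Over 5 days: 4.3395 × 5 = 21.698 mm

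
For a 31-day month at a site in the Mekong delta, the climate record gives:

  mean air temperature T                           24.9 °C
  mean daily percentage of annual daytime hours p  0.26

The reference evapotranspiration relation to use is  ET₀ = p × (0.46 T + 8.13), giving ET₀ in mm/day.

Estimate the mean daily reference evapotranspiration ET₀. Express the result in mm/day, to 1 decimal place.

ET₀ = 0.26 × (0.46 × 24.9 + 8.13) = 0.26 × 19.584 = 5.0918 mm/d

5.1 mm/day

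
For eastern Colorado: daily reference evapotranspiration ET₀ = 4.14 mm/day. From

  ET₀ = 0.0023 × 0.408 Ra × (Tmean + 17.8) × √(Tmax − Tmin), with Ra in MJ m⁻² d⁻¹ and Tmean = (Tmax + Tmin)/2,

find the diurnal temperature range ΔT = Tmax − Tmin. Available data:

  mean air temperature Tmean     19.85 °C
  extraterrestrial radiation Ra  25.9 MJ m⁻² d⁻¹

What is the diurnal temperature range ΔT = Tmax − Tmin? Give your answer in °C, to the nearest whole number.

√ΔT = ET₀ / [0.0023 × 0.408 × Ra × (Tmean+17.8)] = 4.14 / (0.0023 × 10.5672 × 37.65) = 4.5243
ΔT = 4.5243² = 20.469 °C

20 °C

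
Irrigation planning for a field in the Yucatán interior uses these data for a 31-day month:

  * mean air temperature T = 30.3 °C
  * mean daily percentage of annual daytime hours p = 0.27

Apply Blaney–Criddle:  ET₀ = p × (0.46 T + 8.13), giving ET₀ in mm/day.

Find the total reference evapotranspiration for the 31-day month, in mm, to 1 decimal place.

184.7 mm

ET₀ = 0.27 × (0.46 × 30.3 + 8.13) = 0.27 × 22.068 = 5.9584 mm/d
Monthly total = 5.9584 × 31 = 184.710 mm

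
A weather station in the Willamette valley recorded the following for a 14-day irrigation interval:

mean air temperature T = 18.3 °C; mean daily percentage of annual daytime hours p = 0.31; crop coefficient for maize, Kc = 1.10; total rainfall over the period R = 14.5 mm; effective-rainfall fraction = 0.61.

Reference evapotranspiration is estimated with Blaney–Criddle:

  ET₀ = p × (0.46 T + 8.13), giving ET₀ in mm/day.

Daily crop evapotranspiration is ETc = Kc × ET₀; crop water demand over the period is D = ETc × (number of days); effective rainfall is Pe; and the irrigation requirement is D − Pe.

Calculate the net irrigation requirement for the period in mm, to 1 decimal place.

70.2 mm

ET₀ = 0.31 × (0.46 × 18.3 + 8.13) = 0.31 × 16.548 = 5.1299 mm/d
ETc = Kc × ET₀ = 1.10 × 5.1299 = 5.6429 mm/d
Crop demand D = ETc × 14 d = 5.6429 × 14 = 79.001 mm
Pe = 0.61 × 14.5 = 8.845 mm
D − Pe = 79.001 − 8.845 = 70.156 mm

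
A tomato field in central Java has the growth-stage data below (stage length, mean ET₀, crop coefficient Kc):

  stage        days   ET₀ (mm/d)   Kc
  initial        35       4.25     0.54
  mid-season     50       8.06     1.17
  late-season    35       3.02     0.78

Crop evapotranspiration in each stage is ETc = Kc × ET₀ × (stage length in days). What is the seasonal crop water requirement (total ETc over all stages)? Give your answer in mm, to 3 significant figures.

initial: 0.54 × 4.25 × 35 = 80.33 mm
mid-season: 1.17 × 8.06 × 50 = 471.51 mm
late-season: 0.78 × 3.02 × 35 = 82.45 mm
Seasonal total = 634.29 mm

634 mm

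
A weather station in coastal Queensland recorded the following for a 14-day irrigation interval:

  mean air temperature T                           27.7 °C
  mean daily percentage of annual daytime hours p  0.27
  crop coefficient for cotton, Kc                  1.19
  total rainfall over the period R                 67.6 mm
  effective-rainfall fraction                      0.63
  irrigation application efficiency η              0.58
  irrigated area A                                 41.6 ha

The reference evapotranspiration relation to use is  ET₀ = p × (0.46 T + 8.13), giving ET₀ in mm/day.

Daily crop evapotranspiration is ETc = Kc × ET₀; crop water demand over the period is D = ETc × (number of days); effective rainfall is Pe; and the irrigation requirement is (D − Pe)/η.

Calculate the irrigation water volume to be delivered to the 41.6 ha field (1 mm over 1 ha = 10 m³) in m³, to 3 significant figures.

ET₀ = 0.27 × (0.46 × 27.7 + 8.13) = 0.27 × 20.872 = 5.6354 mm/d
ETc = Kc × ET₀ = 1.19 × 5.6354 = 6.7061 mm/d
Crop demand D = ETc × 14 d = 6.7061 × 14 = 93.885 mm
Pe = 0.63 × 67.6 = 42.588 mm
D − Pe = 93.885 − 42.588 = 51.297 mm
Gross irrigation = 51.297 / 0.58 = 88.443 mm
Volume = 88.443 mm × 41.6 ha × 10 = 36792.3 m³

36800 m³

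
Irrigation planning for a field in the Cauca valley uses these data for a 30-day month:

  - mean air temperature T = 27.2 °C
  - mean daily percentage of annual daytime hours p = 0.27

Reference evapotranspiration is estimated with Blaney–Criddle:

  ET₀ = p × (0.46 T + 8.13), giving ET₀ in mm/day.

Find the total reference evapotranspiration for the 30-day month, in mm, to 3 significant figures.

ET₀ = 0.27 × (0.46 × 27.2 + 8.13) = 0.27 × 20.642 = 5.5733 mm/d
Monthly total = 5.5733 × 30 = 167.199 mm

167 mm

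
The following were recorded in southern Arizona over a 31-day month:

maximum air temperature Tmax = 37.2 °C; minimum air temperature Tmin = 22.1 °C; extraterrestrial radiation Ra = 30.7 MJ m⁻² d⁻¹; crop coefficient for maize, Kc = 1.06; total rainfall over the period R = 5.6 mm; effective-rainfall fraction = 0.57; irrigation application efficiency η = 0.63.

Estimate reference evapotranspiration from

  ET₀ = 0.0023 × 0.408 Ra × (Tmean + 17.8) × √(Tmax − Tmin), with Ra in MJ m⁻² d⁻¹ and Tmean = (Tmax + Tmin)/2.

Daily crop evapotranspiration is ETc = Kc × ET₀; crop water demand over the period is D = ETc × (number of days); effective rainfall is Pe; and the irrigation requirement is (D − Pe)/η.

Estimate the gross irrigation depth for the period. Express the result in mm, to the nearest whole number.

272 mm

Tmean = (37.2 + 22.1)/2 = 29.65 °C
0.408 Ra = 0.408 × 30.7 = 12.5256 mm/d equivalent
ET₀ = 0.0023 × 12.5256 × (29.65 + 17.8) × √15.1 = 0.0023 × 12.5256 × 47.45 × 3.8859 = 5.3120 mm/d
ETc = Kc × ET₀ = 1.06 × 5.3120 = 5.6307 mm/d
Crop demand D = ETc × 31 d = 5.6307 × 31 = 174.552 mm
Pe = 0.57 × 5.6 = 3.192 mm
D − Pe = 174.552 − 3.192 = 171.360 mm
Gross irrigation = 171.360 / 0.63 = 272.000 mm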